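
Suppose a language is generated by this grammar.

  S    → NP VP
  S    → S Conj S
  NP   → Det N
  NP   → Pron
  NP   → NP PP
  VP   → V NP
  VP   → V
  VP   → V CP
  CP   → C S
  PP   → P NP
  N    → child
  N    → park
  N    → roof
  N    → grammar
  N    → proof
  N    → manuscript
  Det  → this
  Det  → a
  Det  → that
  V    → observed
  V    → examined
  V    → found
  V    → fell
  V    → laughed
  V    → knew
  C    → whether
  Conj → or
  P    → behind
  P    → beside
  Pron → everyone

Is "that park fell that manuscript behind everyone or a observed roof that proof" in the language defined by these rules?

A Det word can never sit immediately before a V word in any string this grammar generates, so the substring 'a observed' rules out a derivation.

Ungrammatical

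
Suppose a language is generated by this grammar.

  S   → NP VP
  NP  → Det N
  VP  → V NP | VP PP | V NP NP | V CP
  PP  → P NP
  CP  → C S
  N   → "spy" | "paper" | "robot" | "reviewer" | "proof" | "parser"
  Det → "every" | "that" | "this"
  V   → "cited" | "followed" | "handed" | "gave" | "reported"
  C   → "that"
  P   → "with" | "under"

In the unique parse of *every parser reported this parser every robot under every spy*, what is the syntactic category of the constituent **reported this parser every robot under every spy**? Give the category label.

VP

S
  NP
    Det: every
    N: parser
  VP
    VP
      V: reported
      NP
        Det: this
        N: parser
      NP
        Det: every
        N: robot
    PP
      P: under
      NP
        Det: every
        N: spy
The span 'reported this parser every robot under every spy' is the VP node built by VP → VP PP.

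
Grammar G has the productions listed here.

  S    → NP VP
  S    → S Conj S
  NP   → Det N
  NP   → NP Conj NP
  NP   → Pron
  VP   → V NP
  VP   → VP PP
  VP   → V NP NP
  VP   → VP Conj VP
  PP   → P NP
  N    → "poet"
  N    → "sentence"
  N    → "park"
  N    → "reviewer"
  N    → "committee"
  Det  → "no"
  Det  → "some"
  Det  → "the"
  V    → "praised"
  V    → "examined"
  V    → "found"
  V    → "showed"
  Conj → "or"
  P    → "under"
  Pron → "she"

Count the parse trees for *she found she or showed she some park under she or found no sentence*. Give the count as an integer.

Two of the 3 distinct bracketings:
[S [NP [Pron she]] [VP [VP [V found] [NP [Pron she]]] [Conj or] [VP [VP [VP [V showed] [NP [Pron she]] [NP [Det some] [N park]]] [PP [P under] [NP [Pron she]]]] [Conj or] [VP [V found] [NP [Det no] [N sentence]]]]]]
[S [NP [Pron she]] [VP [VP [VP [VP [V found] [NP [Pron she]]] [Conj or] [VP [V showed] [NP [Pron she]] [NP [Det some] [N park]]]] [PP [P under] [NP [Pron she]]]] [Conj or] [VP [V found] [NP [Det no] [N sentence]]]]]
The trees differ in how a recursive rule is bracketed over the same span.

3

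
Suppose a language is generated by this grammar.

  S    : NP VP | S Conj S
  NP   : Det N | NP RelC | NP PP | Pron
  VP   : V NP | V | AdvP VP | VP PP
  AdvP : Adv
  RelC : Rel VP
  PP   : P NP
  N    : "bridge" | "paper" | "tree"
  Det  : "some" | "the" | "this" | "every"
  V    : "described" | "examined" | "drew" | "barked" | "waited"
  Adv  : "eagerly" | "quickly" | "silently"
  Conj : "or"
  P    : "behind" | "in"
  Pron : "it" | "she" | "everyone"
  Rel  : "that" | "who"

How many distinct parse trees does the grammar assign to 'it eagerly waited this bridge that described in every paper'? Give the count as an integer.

Two of the 4 distinct bracketings:
[S [NP [Pron it]] [VP [AdvP [Adv eagerly]] [VP [V waited] [NP [NP [Det this] [N bridge]] [RelC [Rel that] [VP [VP [V described]] [PP [P in] [NP [Det every] [N paper]]]]]]]]]
[S [NP [Pron it]] [VP [AdvP [Adv eagerly]] [VP [V waited] [NP [NP [NP [Det this] [N bridge]] [RelC [Rel that] [VP [V described]]]] [PP [P in] [NP [Det every] [N paper]]]]]]]
The difference turns on whether NP → NP PP is used at the relevant span, versus an alternative expansion of NP.

4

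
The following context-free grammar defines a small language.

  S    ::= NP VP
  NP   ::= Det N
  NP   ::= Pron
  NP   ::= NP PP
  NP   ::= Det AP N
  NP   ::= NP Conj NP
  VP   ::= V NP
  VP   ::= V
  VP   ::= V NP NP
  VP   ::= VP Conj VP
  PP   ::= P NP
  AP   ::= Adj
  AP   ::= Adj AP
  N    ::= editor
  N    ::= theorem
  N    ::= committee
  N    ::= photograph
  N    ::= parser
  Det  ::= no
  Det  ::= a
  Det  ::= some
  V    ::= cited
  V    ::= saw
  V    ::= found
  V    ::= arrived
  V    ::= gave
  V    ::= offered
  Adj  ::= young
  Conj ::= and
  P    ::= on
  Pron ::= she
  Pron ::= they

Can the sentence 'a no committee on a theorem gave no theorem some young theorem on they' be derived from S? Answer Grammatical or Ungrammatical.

A Det word can never sit immediately before a Det word in any string this grammar generates, so the substring 'a no' rules out a derivation.

Ungrammatical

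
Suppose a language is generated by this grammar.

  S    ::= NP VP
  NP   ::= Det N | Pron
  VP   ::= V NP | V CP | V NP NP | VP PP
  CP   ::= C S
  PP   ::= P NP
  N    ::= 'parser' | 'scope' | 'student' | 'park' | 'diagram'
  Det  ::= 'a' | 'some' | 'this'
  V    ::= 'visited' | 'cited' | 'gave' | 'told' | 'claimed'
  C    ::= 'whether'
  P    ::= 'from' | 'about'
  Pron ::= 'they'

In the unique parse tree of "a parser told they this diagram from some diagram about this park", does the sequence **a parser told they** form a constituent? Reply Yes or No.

No

[S [NP [Det a] [N parser]] [VP [VP [VP [V told] [NP [Pron they]] [NP [Det this] [N diagram]]] [PP [P from] [NP [Det some] [N diagram]]]] [PP [P about] [NP [Det this] [N park]]]]]
The smallest constituent containing 'a parser told they' is the S spanning 'a parser told they this diagram from some diagram about this park'; no single node in the tree dominates exactly the given words.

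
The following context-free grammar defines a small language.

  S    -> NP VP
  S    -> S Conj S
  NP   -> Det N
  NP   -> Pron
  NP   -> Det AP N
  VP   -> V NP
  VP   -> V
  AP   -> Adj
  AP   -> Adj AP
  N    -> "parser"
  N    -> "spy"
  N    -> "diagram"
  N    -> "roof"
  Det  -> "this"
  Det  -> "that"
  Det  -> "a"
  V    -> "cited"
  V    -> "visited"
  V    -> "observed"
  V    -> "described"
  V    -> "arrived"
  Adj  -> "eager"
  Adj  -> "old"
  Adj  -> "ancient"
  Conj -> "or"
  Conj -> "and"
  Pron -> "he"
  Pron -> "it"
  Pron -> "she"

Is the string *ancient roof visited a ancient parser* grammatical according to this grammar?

Ungrammatical

For S → NP VP, no prefix of the string parses as an NP. The alternative S rule S → S Conj S likewise has no satisfying split.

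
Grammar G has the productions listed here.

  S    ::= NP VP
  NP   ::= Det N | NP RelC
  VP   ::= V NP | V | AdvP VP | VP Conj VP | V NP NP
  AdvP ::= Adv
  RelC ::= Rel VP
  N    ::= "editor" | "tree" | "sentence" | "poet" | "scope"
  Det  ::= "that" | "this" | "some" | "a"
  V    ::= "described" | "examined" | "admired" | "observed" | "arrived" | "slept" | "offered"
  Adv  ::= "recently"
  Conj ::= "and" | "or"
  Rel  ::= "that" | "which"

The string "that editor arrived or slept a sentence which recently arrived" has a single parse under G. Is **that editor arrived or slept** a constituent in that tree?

[S [NP [Det that] [N editor]] [VP [VP [V arrived]] [Conj or] [VP [V slept] [NP [NP [Det a] [N sentence]] [RelC [Rel which] [VP [AdvP [Adv recently]] [VP [V arrived]]]]]]]]
The smallest constituent containing 'that editor arrived or slept' is the S spanning 'that editor arrived or slept a sentence which recently arrived'; no single node in the tree dominates exactly the given words.

No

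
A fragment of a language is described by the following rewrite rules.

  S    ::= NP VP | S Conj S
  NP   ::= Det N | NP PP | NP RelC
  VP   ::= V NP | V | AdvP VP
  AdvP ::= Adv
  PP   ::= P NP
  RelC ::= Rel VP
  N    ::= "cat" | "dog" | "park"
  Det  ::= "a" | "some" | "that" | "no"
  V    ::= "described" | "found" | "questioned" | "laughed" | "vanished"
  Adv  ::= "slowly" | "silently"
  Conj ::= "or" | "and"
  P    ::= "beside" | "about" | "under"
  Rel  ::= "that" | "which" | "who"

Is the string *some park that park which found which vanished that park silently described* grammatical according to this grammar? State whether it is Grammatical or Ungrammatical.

Ungrammatical

For S → NP VP, the only prefix that parses as NP is 'some park', but the remainder 'that park which found which vanished that park silently described' is not a VP under these rules. The alternative S rule S → S Conj S likewise has no satisfying split.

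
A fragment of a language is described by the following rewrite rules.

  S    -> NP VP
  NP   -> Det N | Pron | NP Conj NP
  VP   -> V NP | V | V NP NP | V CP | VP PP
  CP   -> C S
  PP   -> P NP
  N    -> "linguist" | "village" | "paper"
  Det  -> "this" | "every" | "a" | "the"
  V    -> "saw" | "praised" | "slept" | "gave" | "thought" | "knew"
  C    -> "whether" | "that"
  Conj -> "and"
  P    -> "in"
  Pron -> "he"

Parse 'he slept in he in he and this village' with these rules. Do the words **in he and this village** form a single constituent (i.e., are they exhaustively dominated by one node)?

Yes

[S [NP [Pron he]] [VP [VP [VP [V slept]] [PP [P in] [NP [Pron he]]]] [PP [P in] [NP [NP [Pron he]] [Conj and] [NP [Det this] [N village]]]]]]
The words 'in he and this village' are exhaustively dominated by a single PP node (built by PP → P NP), so they form a constituent.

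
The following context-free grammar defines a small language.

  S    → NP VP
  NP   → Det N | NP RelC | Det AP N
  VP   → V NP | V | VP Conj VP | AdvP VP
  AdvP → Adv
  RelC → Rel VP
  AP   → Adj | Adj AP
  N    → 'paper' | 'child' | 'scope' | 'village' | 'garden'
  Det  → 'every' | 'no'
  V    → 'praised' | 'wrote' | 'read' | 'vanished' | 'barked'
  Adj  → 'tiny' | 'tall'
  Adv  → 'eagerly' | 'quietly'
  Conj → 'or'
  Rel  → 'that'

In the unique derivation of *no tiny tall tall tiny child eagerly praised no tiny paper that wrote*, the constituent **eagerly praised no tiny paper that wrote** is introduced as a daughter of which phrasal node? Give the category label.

[S [NP [Det no] [AP [Adj tiny] [AP [Adj tall] [AP [Adj tall] [AP [Adj tiny]]]]] [N child]] [VP [AdvP [Adv eagerly]] [VP [V praised] [NP [NP [Det no] [AP [Adj tiny]] [N paper]] [RelC [Rel that] [VP [V wrote]]]]]]]
The span 'eagerly praised no tiny paper that wrote' is the VP node built by VP → AdvP VP.
Its mother is the S built by S → NP VP.

S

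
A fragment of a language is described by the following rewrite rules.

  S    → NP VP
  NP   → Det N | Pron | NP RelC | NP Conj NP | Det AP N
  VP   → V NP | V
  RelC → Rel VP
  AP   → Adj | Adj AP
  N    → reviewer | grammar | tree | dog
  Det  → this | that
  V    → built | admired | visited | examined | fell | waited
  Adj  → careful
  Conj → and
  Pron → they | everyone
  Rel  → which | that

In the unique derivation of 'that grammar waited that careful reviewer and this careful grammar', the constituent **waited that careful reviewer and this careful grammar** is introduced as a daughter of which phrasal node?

[S [NP [Det that] [N grammar]] [VP [V waited] [NP [NP [Det that] [AP [Adj careful]] [N reviewer]] [Conj and] [NP [Det this] [AP [Adj careful]] [N grammar]]]]]
The span 'waited that careful reviewer and this careful grammar' is the VP node built by VP → V NP.
Its mother is the S built by S → NP VP.

S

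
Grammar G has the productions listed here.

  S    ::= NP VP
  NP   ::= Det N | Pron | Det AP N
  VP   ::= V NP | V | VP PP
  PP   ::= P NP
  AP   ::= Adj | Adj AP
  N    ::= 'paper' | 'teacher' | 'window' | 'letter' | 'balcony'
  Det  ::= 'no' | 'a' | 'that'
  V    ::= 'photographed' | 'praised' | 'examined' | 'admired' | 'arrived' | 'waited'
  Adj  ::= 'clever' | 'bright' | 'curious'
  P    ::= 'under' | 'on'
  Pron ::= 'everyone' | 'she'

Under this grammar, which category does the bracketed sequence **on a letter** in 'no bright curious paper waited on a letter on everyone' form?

PP

[S [NP [Det no] [AP [Adj bright] [AP [Adj curious]]] [N paper]] [VP [VP [VP [V waited]] [PP [P on] [NP [Det a] [N letter]]]] [PP [P on] [NP [Pron everyone]]]]]
The span 'on a letter' is the PP node built by PP → P NP.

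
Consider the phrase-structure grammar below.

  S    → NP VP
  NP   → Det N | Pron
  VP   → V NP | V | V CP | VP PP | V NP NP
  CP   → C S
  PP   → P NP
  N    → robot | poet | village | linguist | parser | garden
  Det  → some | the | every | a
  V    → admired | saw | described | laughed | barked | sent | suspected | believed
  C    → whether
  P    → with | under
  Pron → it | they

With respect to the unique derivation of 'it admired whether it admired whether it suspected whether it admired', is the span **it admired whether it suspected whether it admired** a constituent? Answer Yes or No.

[S [NP [Pron it]] [VP [V admired] [CP [C whether] [S [NP [Pron it]] [VP [V admired] [CP [C whether] [S [NP [Pron it]] [VP [V suspected] [CP [C whether] [S [NP [Pron it]] [VP [V admired]]]]]]]]]]]]
The words 'it admired whether it suspected whether it admired' are exhaustively dominated by a single S node (built by S → NP VP), so they form a constituent.

Yes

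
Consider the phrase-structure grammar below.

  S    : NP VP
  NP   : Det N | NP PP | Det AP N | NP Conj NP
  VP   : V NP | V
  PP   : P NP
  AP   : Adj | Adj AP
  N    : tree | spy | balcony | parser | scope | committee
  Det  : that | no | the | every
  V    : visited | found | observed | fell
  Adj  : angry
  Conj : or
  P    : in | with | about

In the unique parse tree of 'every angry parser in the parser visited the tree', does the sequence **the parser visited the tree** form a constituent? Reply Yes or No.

No

[S [NP [NP [Det every] [AP [Adj angry]] [N parser]] [PP [P in] [NP [Det the] [N parser]]]] [VP [V visited] [NP [Det the] [N tree]]]]
The smallest constituent containing 'the parser visited the tree' is the S spanning 'every angry parser in the parser visited the tree'; no single node in the tree dominates exactly the given words.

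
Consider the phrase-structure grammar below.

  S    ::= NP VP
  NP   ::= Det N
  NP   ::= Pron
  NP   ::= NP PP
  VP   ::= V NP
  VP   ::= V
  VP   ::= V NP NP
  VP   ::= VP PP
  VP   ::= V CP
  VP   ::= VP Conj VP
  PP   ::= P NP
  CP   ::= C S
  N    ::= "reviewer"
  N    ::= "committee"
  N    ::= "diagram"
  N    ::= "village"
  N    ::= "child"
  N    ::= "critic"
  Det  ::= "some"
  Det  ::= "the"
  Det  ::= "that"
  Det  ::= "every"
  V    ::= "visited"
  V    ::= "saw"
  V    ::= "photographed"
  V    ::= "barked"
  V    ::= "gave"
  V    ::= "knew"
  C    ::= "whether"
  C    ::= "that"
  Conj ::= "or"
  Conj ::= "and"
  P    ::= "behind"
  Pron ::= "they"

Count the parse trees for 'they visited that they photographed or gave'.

2

The two bracketings:
[S [NP [Pron they]] [VP [V visited] [CP [C that] [S [NP [Pron they]] [VP [VP [V photographed]] [Conj or] [VP [V gave]]]]]]]
[S [NP [Pron they]] [VP [VP [V visited] [CP [C that] [S [NP [Pron they]] [VP [V photographed]]]]] [Conj or] [VP [V gave]]]]
The trees differ in how a recursive rule is bracketed over the same span.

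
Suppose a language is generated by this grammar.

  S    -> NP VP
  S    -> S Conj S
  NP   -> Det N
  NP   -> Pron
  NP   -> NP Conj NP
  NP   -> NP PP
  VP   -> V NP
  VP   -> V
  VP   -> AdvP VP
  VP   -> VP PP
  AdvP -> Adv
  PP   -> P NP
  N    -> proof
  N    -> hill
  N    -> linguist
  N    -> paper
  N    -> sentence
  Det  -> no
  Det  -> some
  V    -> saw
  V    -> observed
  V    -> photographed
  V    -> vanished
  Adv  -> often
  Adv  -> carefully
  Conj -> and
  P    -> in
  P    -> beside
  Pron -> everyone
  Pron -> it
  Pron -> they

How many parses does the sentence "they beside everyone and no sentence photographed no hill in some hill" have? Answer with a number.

Two of the 4 distinct bracketings:
[S [NP [NP [NP [Pron they]] [PP [P beside] [NP [Pron everyone]]]] [Conj and] [NP [Det no] [N sentence]]] [VP [V photographed] [NP [NP [Det no] [N hill]] [PP [P in] [NP [Det some] [N hill]]]]]]
[S [NP [NP [NP [Pron they]] [PP [P beside] [NP [Pron everyone]]]] [Conj and] [NP [Det no] [N sentence]]] [VP [VP [V photographed] [NP [Det no] [N hill]]] [PP [P in] [NP [Det some] [N hill]]]]]
The difference turns on whether VP → VP PP is used at the relevant span, versus an alternative expansion of VP.

4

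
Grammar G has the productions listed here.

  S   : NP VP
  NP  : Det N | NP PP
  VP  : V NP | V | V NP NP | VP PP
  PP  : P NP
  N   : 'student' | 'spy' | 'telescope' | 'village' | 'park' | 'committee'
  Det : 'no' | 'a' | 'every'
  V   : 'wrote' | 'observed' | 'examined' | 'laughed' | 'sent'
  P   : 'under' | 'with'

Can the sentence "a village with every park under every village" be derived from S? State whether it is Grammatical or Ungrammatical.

For S → NP VP, every NP-prefix leaves a non-VP remainder: after 'a village' the remainder is not a VP; after 'a village with every park' the remainder is not a VP.

Ungrammatical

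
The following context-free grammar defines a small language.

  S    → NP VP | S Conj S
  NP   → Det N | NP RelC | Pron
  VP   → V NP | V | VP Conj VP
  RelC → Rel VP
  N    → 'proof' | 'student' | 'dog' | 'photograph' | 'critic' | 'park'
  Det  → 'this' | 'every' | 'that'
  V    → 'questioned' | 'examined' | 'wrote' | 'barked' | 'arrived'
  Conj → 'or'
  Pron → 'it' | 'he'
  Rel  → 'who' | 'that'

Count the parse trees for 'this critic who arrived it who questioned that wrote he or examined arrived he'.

Two of the 4 distinct bracketings:
[S [NP [NP [Det this] [N critic]] [RelC [Rel who] [VP [V arrived] [NP [NP [NP [Pron it]] [RelC [Rel who] [VP [V questioned]]]] [RelC [Rel that] [VP [VP [V wrote] [NP [Pron he]]] [Conj or] [VP [V examined]]]]]]]] [VP [V arrived] [NP [Pron he]]]]
[S [NP [NP [Det this] [N critic]] [RelC [Rel who] [VP [VP [V arrived] [NP [NP [NP [Pron it]] [RelC [Rel who] [VP [V questioned]]]] [RelC [Rel that] [VP [V wrote] [NP [Pron he]]]]]] [Conj or] [VP [V examined]]]]] [VP [V arrived] [NP [Pron he]]]]
The trees differ in how a recursive rule is bracketed over the same span.

4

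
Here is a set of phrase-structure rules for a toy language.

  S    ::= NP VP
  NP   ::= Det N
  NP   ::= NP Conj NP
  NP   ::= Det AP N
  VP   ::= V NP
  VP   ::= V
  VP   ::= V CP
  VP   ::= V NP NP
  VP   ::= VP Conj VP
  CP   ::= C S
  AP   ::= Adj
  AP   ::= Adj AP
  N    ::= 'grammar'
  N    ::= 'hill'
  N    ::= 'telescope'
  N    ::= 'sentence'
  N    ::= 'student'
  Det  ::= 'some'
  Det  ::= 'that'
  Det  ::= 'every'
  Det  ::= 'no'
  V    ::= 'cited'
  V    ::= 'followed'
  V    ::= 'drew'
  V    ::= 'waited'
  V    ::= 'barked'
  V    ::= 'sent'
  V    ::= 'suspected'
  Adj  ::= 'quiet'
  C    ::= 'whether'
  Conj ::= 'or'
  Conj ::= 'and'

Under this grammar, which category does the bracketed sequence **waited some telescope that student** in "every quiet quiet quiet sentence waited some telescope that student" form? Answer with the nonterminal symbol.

[S [NP [Det every] [AP [Adj quiet] [AP [Adj quiet] [AP [Adj quiet]]]] [N sentence]] [VP [V waited] [NP [Det some] [N telescope]] [NP [Det that] [N student]]]]
The span 'waited some telescope that student' is the VP node built by VP → V NP NP.

VP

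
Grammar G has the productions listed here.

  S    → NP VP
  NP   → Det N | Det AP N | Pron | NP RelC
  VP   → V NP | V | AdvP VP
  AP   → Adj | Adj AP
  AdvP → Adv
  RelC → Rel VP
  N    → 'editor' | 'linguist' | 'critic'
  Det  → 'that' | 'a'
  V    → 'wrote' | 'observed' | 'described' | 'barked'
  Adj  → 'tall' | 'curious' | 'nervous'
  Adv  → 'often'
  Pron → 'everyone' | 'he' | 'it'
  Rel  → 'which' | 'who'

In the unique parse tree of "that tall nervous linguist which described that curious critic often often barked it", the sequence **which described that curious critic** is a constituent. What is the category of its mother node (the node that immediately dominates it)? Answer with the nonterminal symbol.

NP

[S [NP [NP [Det that] [AP [Adj tall] [AP [Adj nervous]]] [N linguist]] [RelC [Rel which] [VP [V described] [NP [Det that] [AP [Adj curious]] [N critic]]]]] [VP [AdvP [Adv often]] [VP [AdvP [Adv often]] [VP [V barked] [NP [Pron it]]]]]]
The span 'which described that curious critic' is the RelC node built by RelC → Rel VP.
Its mother is the NP built by NP → NP RelC.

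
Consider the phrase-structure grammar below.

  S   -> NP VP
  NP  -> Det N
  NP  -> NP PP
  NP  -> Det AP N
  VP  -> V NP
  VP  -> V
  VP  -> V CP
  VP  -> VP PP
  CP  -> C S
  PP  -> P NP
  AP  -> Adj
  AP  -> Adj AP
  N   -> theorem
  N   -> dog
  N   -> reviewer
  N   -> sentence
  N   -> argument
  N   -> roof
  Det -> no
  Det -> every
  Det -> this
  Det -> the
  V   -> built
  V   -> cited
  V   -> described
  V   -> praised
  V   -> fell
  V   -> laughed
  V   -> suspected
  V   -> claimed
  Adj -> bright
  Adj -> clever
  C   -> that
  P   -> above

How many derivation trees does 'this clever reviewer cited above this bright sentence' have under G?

[S [NP [Det this] [AP [Adj clever]] [N reviewer]] [VP [VP [V cited]] [PP [P above] [NP [Det this] [AP [Adj bright]] [N sentence]]]]]
No rule offers an alternative attachment or grouping for any span, so this is the only derivation.

1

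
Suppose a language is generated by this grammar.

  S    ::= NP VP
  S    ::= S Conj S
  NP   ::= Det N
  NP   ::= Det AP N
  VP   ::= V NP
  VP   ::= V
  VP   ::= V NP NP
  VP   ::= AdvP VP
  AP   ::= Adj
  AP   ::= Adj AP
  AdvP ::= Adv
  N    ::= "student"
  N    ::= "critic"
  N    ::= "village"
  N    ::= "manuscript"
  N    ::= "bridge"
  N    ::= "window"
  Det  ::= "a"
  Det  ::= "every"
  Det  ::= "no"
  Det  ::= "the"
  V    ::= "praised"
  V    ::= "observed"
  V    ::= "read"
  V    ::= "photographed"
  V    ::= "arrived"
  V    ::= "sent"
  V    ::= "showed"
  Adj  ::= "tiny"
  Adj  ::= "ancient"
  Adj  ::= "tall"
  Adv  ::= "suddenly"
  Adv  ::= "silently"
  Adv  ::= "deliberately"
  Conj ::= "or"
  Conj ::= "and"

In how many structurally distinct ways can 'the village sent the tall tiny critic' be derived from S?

1

[S [NP [Det the] [N village]] [VP [V sent] [NP [Det the] [AP [Adj tall] [AP [Adj tiny]]] [N critic]]]]
No rule offers an alternative attachment or grouping for any span, so this is the only derivation.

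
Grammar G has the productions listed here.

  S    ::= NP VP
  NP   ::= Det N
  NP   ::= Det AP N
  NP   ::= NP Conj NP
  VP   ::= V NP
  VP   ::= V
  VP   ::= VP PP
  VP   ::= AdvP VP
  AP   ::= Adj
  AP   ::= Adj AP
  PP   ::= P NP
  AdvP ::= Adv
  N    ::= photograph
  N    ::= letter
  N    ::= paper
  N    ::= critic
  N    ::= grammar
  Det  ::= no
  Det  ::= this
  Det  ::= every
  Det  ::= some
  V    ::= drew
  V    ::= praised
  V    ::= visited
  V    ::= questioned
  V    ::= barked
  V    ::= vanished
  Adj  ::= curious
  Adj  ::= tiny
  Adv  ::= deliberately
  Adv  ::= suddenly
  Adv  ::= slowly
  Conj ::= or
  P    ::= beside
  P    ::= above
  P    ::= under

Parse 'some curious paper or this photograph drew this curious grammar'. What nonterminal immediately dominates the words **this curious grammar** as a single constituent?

NP

[S [NP [NP [Det some] [AP [Adj curious]] [N paper]] [Conj or] [NP [Det this] [N photograph]]] [VP [V drew] [NP [Det this] [AP [Adj curious]] [N grammar]]]]
The span 'this curious grammar' is the NP node built by NP → Det AP N.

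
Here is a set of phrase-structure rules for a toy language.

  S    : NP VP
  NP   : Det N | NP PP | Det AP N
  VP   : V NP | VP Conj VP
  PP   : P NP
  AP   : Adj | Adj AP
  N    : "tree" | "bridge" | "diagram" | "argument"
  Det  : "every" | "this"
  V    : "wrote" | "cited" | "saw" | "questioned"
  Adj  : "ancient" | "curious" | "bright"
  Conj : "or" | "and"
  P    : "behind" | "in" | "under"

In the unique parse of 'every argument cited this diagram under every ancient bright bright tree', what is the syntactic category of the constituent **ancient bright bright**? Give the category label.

S
  NP
    Det: every
    N: argument
  VP
    V: cited
    NP
      NP
        Det: this
        N: diagram
      PP
        P: under
        NP
          Det: every
          AP
            Adj: ancient
            AP
              Adj: bright
              AP
                Adj: bright
          N: tree
The span 'ancient bright bright' is the AP node built by AP → Adj AP.

AP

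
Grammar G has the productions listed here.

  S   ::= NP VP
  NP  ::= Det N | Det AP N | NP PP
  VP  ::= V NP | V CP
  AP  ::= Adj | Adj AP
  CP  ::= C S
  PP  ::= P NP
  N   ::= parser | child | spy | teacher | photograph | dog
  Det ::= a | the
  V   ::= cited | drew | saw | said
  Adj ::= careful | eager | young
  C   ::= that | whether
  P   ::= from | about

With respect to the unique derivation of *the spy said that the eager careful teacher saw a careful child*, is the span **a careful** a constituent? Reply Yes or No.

No

[S [NP [Det the] [N spy]] [VP [V said] [CP [C that] [S [NP [Det the] [AP [Adj eager] [AP [Adj careful]]] [N teacher]] [VP [V saw] [NP [Det a] [AP [Adj careful]] [N child]]]]]]]
The smallest constituent containing 'a careful' is the NP spanning 'a careful child'; no single node in the tree dominates exactly the given words.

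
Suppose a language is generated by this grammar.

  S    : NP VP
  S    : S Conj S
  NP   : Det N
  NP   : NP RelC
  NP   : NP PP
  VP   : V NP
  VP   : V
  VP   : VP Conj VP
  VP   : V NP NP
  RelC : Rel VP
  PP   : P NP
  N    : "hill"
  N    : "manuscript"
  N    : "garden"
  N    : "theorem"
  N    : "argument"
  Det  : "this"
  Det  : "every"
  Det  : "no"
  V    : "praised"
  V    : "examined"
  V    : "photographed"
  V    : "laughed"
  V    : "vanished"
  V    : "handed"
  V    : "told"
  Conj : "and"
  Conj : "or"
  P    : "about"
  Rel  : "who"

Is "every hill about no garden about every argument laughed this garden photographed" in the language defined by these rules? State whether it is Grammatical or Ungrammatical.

For S → NP VP, every NP-prefix leaves a non-VP remainder: after 'every hill' the remainder is not a VP; after 'every hill about no garden' the remainder is not a VP; after 'every hill about no garden about every argument' the remainder is not a VP. The alternative S rule S → S Conj S likewise has no satisfying split.

Ungrammatical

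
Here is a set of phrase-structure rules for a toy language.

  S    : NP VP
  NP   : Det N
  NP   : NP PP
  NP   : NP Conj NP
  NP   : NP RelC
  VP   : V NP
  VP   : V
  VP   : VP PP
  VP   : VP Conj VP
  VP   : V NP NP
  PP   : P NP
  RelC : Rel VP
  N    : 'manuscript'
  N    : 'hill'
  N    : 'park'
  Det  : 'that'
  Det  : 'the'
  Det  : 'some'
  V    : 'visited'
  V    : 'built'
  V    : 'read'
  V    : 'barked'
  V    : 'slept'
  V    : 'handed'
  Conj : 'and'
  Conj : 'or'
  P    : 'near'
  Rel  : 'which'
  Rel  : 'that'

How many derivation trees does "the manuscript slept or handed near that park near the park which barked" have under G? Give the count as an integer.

Two of the 7 distinct bracketings:
[S [NP [Det the] [N manuscript]] [VP [VP [VP [V slept]] [Conj or] [VP [V handed]]] [PP [P near] [NP [NP [Det that] [N park]] [PP [P near] [NP [NP [Det the] [N park]] [RelC [Rel which] [VP [V barked]]]]]]]]]
[S [NP [Det the] [N manuscript]] [VP [VP [VP [V slept]] [Conj or] [VP [V handed]]] [PP [P near] [NP [NP [NP [Det that] [N park]] [PP [P near] [NP [Det the] [N park]]]] [RelC [Rel which] [VP [V barked]]]]]]]
The trees differ in how a recursive rule is bracketed over the same span.

7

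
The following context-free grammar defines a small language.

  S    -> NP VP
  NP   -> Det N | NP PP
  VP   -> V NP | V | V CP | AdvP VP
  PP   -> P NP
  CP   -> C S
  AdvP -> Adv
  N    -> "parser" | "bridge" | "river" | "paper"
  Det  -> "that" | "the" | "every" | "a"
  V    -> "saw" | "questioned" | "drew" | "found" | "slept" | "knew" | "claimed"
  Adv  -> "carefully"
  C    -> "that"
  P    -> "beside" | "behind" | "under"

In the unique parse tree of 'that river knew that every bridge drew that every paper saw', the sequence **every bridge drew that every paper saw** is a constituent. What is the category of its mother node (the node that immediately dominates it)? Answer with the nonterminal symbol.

CP

S
  NP
    Det: that
    N: river
  VP
    V: knew
    CP
      C: that
      S
        NP
          Det: every
          N: bridge
        VP
          V: drew
          CP
            C: that
            S
              NP
                Det: every
                N: paper
              VP
                V: saw
The span 'every bridge drew that every paper saw' is the S node built by S → NP VP.
Its mother is the CP built by CP → C S.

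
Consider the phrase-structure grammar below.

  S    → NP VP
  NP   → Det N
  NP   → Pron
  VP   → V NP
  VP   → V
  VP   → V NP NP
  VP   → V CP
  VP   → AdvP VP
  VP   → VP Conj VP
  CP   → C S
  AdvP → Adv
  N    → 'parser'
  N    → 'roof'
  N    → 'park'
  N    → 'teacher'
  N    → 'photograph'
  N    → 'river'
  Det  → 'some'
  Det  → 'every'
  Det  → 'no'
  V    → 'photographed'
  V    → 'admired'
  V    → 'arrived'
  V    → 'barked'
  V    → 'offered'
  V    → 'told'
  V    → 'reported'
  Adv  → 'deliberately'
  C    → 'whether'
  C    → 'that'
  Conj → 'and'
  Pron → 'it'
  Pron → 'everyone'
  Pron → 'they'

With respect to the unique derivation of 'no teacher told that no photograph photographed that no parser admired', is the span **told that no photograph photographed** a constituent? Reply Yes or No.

[S [NP [Det no] [N teacher]] [VP [V told] [CP [C that] [S [NP [Det no] [N photograph]] [VP [V photographed] [CP [C that] [S [NP [Det no] [N parser]] [VP [V admired]]]]]]]]]
The smallest constituent containing 'told that no photograph photographed' is the VP spanning 'told that no photograph photographed that no parser admired'; no single node in the tree dominates exactly the given words.

No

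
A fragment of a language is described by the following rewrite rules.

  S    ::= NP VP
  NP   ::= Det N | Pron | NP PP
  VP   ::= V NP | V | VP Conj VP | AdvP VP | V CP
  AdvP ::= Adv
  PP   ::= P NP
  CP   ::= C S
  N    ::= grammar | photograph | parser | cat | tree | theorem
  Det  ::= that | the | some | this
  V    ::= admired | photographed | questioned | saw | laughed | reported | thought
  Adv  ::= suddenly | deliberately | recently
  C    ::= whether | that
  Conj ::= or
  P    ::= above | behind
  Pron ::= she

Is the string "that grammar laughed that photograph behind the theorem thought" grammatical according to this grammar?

Ungrammatical

For S → NP VP, the only prefix that parses as NP is 'that grammar', but the remainder 'laughed that photograph behind the theorem thought' is not a VP under these rules.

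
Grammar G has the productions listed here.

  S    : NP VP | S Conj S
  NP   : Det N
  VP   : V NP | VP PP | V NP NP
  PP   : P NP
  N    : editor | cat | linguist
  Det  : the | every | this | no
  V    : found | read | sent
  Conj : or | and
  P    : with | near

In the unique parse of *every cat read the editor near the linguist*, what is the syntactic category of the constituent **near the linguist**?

S
  NP
    Det: every
    N: cat
  VP
    VP
      V: read
      NP
        Det: the
        N: editor
    PP
      P: near
      NP
        Det: the
        N: linguist
The span 'near the linguist' is the PP node built by PP → P NP.

PP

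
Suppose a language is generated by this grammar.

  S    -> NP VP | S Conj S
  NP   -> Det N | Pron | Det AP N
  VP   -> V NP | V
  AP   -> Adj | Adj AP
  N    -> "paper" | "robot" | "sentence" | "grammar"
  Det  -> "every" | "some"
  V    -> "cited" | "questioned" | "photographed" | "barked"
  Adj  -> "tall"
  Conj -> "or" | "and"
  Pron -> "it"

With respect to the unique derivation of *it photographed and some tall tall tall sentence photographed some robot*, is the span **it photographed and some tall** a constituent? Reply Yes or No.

[S [S [NP [Pron it]] [VP [V photographed]]] [Conj and] [S [NP [Det some] [AP [Adj tall] [AP [Adj tall] [AP [Adj tall]]]] [N sentence]] [VP [V photographed] [NP [Det some] [N robot]]]]]
The smallest constituent containing 'it photographed and some tall' is the S spanning 'it photographed and some tall tall tall sentence photographed some robot'; no single node in the tree dominates exactly the given words.

No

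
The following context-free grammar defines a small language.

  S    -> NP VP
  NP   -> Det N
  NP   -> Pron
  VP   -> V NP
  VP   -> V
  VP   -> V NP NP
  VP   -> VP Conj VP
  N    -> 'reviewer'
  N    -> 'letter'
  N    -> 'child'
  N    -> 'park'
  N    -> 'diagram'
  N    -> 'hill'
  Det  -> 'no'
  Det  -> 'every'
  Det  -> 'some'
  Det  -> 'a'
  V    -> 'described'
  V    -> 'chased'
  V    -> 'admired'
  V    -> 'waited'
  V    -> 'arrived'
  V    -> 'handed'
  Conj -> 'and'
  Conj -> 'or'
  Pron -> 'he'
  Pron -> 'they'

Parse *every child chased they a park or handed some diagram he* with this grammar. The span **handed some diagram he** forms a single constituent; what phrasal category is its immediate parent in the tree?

VP

[S [NP [Det every] [N child]] [VP [VP [V chased] [NP [Pron they]] [NP [Det a] [N park]]] [Conj or] [VP [V handed] [NP [Det some] [N diagram]] [NP [Pron he]]]]]
The span 'handed some diagram he' is the VP node built by VP → V NP NP.
Its mother is the VP built by VP → VP Conj VP.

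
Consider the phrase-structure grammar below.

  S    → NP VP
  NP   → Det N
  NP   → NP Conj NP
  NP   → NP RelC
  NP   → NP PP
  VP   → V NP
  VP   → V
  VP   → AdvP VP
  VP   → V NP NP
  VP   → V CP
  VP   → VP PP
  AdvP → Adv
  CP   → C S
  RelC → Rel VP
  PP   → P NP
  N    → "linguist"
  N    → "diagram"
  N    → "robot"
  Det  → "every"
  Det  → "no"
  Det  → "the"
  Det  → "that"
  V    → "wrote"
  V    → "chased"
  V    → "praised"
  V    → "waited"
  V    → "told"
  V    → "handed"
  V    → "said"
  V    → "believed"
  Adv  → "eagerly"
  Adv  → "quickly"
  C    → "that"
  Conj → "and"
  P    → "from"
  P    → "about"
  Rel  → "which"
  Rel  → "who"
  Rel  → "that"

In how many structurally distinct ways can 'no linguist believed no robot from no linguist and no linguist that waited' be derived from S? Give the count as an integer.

Two of the 7 distinct bracketings:
[S [NP [Det no] [N linguist]] [VP [V believed] [NP [NP [NP [Det no] [N robot]] [PP [P from] [NP [Det no] [N linguist]]]] [Conj and] [NP [NP [Det no] [N linguist]] [RelC [Rel that] [VP [V waited]]]]]]]
[S [NP [Det no] [N linguist]] [VP [V believed] [NP [NP [NP [NP [Det no] [N robot]] [PP [P from] [NP [Det no] [N linguist]]]] [Conj and] [NP [Det no] [N linguist]]] [RelC [Rel that] [VP [V waited]]]]]]
The trees differ in how a recursive rule is bracketed over the same span.

7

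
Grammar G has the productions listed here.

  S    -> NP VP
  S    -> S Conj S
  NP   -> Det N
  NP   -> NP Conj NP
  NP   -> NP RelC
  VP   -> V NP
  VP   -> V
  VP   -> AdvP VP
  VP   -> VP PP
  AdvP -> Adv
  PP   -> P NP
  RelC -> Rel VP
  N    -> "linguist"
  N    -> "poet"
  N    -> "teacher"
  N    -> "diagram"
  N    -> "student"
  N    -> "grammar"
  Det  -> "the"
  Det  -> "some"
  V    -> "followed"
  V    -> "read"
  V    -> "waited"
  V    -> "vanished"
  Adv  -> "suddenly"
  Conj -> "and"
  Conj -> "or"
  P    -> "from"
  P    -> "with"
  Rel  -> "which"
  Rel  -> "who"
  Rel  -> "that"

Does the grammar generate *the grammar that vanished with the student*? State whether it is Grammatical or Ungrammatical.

Ungrammatical

For S → NP VP, every NP-prefix leaves a non-VP remainder: after 'the grammar' the remainder is not a VP; after 'the grammar that vanished' the remainder is not a VP. The alternative S rule S → S Conj S likewise has no satisfying split.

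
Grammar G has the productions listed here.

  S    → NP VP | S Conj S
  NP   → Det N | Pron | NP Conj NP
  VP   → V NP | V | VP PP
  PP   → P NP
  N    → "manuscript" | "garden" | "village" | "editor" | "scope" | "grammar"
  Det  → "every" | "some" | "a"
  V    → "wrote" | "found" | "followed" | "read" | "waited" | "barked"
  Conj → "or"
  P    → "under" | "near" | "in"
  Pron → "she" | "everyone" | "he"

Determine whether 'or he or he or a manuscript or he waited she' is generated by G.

For S → NP VP, no prefix of the string parses as an NP. The alternative S rule S → S Conj S likewise has no satisfying split.

Ungrammatical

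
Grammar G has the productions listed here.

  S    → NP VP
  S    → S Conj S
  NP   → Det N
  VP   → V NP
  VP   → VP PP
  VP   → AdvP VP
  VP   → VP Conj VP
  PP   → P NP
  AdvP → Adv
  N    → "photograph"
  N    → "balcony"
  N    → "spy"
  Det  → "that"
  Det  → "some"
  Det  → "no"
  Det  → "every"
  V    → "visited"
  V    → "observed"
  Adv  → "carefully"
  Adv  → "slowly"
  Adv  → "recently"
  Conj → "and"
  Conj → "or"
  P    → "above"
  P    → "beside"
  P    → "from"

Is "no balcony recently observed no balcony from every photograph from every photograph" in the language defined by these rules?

Grammatical

S
  NP
    Det: no
    N: balcony
  VP
    VP
      VP
        AdvP
          Adv: recently
        VP
          V: observed
          NP
            Det: no
            N: balcony
      PP
        P: from
        NP
          Det: every
          N: photograph
    PP
      P: from
      NP
        Det: every
        N: photograph
The bracketing above is licensed at every node by one of the given productions, with S at the root.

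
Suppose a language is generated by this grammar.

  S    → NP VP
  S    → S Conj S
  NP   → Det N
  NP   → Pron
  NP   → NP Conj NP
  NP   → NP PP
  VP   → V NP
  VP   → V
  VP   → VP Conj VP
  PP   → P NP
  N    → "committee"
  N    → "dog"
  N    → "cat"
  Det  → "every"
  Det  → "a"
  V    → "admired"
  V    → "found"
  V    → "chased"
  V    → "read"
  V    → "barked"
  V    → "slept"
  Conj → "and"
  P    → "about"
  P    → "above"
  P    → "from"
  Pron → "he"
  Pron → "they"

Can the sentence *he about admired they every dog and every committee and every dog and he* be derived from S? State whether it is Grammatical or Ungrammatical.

A P word can never sit immediately before a V word in any string this grammar generates, so the substring 'about admired' rules out a derivation.

Ungrammatical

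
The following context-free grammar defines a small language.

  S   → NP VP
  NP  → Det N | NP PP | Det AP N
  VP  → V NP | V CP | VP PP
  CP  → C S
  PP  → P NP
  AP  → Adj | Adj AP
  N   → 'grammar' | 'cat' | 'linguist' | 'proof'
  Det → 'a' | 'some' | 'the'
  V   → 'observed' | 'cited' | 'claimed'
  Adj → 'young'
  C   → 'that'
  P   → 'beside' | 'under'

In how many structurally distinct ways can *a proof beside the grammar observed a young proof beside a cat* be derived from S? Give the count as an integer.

2

The two bracketings:
[S [NP [NP [Det a] [N proof]] [PP [P beside] [NP [Det the] [N grammar]]]] [VP [V observed] [NP [NP [Det a] [AP [Adj young]] [N proof]] [PP [P beside] [NP [Det a] [N cat]]]]]]
[S [NP [NP [Det a] [N proof]] [PP [P beside] [NP [Det the] [N grammar]]]] [VP [VP [V observed] [NP [Det a] [AP [Adj young]] [N proof]]] [PP [P beside] [NP [Det a] [N cat]]]]]
The difference turns on whether VP → VP PP is used at the relevant span, versus an alternative expansion of VP.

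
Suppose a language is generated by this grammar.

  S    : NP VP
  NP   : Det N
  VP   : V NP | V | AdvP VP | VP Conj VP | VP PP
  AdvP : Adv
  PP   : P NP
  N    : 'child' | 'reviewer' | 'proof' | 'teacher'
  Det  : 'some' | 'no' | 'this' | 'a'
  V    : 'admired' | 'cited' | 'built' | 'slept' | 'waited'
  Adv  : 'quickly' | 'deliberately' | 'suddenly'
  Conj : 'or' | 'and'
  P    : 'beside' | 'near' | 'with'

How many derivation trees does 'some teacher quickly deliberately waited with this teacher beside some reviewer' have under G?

6

Two of the 6 distinct bracketings:
[S [NP [Det some] [N teacher]] [VP [AdvP [Adv quickly]] [VP [AdvP [Adv deliberately]] [VP [VP [VP [V waited]] [PP [P with] [NP [Det this] [N teacher]]]] [PP [P beside] [NP [Det some] [N reviewer]]]]]]]
[S [NP [Det some] [N teacher]] [VP [AdvP [Adv quickly]] [VP [VP [AdvP [Adv deliberately]] [VP [VP [V waited]] [PP [P with] [NP [Det this] [N teacher]]]]] [PP [P beside] [NP [Det some] [N reviewer]]]]]]
The trees differ in how a recursive rule is bracketed over the same span.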